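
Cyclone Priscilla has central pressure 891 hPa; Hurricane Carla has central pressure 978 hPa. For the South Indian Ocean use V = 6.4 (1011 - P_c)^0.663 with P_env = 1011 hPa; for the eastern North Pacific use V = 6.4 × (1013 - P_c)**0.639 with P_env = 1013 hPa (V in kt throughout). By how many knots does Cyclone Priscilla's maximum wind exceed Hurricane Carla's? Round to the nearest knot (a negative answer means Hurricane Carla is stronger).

91 kt

Cyclone Priscilla: ΔP = 120; V ≈ 6.4 × 120^0.663 ≈ 152.99 kt.
Hurricane Carla: ΔP = 35; V ≈ 6.4 × 35^0.639 ≈ 62.06 kt.
Difference ≈ 152.99 − 62.06 = 90.93 → 91 kt.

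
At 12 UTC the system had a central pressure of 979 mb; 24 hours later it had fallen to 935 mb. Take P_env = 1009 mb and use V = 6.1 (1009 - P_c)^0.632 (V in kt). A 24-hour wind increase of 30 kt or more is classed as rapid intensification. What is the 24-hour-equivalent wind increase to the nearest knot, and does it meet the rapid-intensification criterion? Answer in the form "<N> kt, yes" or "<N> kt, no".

V₁: ΔP = 30, V ≈ 6.1 × 30^0.632 ≈ 52.34 kt.
V₂: ΔP = 74, V ≈ 6.1 × 74^0.632 ≈ 92.62 kt.
ΔV over 24 h = 40.28 kt → 24 h equivalent = 40.28 × 24/24 ≈ 40.28 kt.
40 kt ≥ 30 kt ⇒ rapid intensification.

40 kt, yes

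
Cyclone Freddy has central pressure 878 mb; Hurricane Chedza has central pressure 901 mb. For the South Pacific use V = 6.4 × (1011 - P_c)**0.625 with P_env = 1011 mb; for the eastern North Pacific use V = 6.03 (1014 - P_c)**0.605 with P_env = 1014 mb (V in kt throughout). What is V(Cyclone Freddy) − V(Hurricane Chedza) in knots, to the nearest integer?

31 kt

Cyclone Freddy: ΔP = 133; V ≈ 6.4 × 133^0.625 ≈ 136.02 kt.
Hurricane Chedza: ΔP = 113; V ≈ 6.03 × 113^0.605 ≈ 105.30 kt.
Difference ≈ 136.02 − 105.30 = 30.72 → 31 kt.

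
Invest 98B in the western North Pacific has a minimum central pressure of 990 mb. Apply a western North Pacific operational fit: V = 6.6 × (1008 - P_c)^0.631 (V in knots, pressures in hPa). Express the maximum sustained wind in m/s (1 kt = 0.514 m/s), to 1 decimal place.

21.0 m/s

ΔP = 1008 − 990 = 18 mb.
V ≈ 6.6 × 18^0.631 = 6.6 × 6.196 ≈ 40.890 kt.
40.890 × 0.514 ≈ 21.02 m/s → 21.0 m/s.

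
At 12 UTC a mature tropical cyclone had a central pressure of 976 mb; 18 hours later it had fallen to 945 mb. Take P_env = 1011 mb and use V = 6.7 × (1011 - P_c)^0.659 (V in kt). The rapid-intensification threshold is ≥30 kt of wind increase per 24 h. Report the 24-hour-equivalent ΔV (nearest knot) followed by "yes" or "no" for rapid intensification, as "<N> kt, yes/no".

48 kt, yes

V₁: ΔP = 35, V ≈ 6.7 × 35^0.659 ≈ 69.76 kt.
V₂: ΔP = 66, V ≈ 6.7 × 66^0.659 ≈ 105.96 kt.
ΔV over 18 h = 36.20 kt → 24 h equivalent = 36.20 × 24/18 ≈ 48.27 kt.
48 kt ≥ 30 kt ⇒ rapid intensification.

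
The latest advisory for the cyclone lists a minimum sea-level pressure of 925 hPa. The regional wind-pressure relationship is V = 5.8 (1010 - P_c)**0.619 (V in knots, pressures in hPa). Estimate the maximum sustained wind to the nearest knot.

ΔP = 1010 − 925 = 85 hPa.
85^0.619 ≈ 15.643.
V ≈ 5.8 × 15.643 ≈ 90.7 kt.

91 kt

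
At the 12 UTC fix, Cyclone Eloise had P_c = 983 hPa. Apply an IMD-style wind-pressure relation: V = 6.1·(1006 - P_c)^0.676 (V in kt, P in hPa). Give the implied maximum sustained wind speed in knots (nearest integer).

51 kt

ΔP = 1006 − 983 = 23 hPa.
23^0.676 ≈ 8.328.
V ≈ 6.1 × 8.328 ≈ 50.8 kt.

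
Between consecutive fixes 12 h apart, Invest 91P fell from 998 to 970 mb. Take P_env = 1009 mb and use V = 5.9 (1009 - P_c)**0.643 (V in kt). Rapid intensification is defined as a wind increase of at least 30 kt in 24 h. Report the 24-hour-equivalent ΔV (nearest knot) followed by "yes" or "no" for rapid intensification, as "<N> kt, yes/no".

69 kt, yes

V₁: ΔP = 11, V ≈ 5.9 × 11^0.643 ≈ 27.57 kt.
V₂: ΔP = 39, V ≈ 5.9 × 39^0.643 ≈ 62.22 kt.
ΔV over 12 h = 34.65 kt → 24 h equivalent = 34.65 × 24/12 ≈ 69.30 kt.
69 kt ≥ 30 kt ⇒ rapid intensification.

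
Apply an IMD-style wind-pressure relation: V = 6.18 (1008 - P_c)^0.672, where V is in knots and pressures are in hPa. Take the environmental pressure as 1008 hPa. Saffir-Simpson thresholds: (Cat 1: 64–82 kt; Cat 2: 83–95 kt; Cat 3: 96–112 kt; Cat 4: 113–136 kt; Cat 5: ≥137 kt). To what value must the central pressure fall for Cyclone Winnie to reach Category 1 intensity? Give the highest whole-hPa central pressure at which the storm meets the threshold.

975 hPa

Category 1 begins at V = 64 kt.
Required ΔP = (64/6.18)^(1/0.672) = 10.356^1.488 ≈ 32.41 hPa.
P_c ≤ 1008 − 32.41 = 975.59, so the highest integer P_c is 975 hPa.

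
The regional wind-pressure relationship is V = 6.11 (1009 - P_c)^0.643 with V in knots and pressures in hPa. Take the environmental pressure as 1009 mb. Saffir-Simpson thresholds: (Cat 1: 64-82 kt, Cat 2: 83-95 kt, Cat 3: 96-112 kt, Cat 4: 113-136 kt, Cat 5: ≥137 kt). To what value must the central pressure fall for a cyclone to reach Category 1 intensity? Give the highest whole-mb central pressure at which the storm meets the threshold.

Category 1 begins at V = 64 kt.
Required ΔP = (64/6.11)^(1/0.643) = 10.475^1.555 ≈ 38.59 mb.
P_c ≤ 1009 − 38.59 = 970.41, so the highest integer P_c is 970 mb.

970 mb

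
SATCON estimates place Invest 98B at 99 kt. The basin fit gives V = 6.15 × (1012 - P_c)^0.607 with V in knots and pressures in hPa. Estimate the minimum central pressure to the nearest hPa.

ΔP = (V / 6.15)^(1/0.607) = (99/6.15)^1.647.
99/6.15 = 16.098; 16.098^1.647 ≈ 97.29 hPa.
P_c = 1012 − 97.29 = 914.71 ≈ 915 hPa.

915 hPa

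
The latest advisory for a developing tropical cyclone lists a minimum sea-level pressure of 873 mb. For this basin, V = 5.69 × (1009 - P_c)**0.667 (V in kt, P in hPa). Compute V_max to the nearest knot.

ΔP = 1009 − 873 = 136 mb.
136^0.667 ≈ 26.489.
V ≈ 5.69 × 26.489 ≈ 150.7 kt.

151 kt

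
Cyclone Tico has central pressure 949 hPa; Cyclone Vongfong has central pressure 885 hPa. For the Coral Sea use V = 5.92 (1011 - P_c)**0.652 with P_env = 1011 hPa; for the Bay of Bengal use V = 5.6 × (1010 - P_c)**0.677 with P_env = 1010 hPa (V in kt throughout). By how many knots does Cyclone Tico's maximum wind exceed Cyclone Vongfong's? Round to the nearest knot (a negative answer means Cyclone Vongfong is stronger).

-60 kt

Cyclone Tico: ΔP = 62; V ≈ 5.92 × 62^0.652 ≈ 87.29 kt.
Cyclone Vongfong: ΔP = 125; V ≈ 5.6 × 125^0.677 ≈ 147.16 kt.
Difference ≈ 87.29 − 147.16 = -59.87 → -60 kt.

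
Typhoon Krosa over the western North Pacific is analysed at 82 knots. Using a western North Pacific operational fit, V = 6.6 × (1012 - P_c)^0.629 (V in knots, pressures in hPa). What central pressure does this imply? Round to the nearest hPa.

ΔP = (V / 6.6)^(1/0.629) = (82/6.6)^1.590.
82/6.6 = 12.424; 12.424^1.590 ≈ 54.92 hPa.
P_c = 1012 − 54.92 = 957.08 ≈ 957 hPa.

957 hPa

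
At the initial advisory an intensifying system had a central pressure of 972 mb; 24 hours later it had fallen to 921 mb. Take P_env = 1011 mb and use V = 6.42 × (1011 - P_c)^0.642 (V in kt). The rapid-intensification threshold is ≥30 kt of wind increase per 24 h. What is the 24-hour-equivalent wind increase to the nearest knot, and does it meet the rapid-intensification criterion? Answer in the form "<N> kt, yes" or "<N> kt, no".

48 kt, yes

V₁: ΔP = 39, V ≈ 6.42 × 39^0.642 ≈ 67.45 kt.
V₂: ΔP = 90, V ≈ 6.42 × 90^0.642 ≈ 115.39 kt.
ΔV over 24 h = 47.94 kt → 24 h equivalent = 47.94 × 24/24 ≈ 47.94 kt.
48 kt ≥ 30 kt ⇒ rapid intensification.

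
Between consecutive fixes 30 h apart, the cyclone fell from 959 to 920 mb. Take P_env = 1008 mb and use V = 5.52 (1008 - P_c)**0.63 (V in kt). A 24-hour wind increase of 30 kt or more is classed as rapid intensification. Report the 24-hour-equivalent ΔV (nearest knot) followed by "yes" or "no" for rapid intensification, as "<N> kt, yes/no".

V₁: ΔP = 49, V ≈ 5.52 × 49^0.63 ≈ 64.09 kt.
V₂: ΔP = 88, V ≈ 5.52 × 88^0.63 ≈ 92.68 kt.
ΔV over 30 h = 28.59 kt → 24 h equivalent = 28.59 × 24/30 ≈ 22.87 kt.
23 kt < 30 kt ⇒ not rapid intensification.

23 kt, no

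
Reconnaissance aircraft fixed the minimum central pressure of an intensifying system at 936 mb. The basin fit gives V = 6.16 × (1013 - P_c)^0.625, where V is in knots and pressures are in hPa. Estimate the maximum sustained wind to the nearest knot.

93 kt

ΔP = 1013 − 936 = 77 mb.
77^0.625 ≈ 15.103.
V ≈ 6.16 × 15.103 ≈ 93.0 kt.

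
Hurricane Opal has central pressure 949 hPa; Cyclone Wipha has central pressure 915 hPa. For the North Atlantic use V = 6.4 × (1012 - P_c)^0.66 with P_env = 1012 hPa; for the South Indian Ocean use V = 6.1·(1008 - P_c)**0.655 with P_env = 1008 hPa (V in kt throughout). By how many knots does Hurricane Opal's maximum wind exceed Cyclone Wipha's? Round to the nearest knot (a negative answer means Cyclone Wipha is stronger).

-20 kt

Hurricane Opal: ΔP = 63; V ≈ 6.4 × 63^0.66 ≈ 98.57 kt.
Cyclone Wipha: ΔP = 93; V ≈ 6.1 × 93^0.655 ≈ 118.76 kt.
Difference ≈ 98.57 − 118.76 = -20.19 → -20 kt.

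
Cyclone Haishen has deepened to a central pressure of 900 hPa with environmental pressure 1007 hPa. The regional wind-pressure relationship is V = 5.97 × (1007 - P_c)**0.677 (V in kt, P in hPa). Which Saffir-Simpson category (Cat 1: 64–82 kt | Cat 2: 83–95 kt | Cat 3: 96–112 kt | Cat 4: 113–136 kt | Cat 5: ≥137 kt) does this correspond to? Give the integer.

ΔP = 1007 − 900 = 107 hPa.
V ≈ 5.97 × 107^0.677 = 5.97 × 23.65 ≈ 141 kt.
141 kt falls in the Category 5 band.

5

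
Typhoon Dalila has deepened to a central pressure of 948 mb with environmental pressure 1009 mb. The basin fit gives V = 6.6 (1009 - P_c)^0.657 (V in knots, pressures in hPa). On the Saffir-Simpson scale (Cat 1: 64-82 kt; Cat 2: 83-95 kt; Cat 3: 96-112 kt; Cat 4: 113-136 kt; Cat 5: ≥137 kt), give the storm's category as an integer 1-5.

ΔP = 1009 − 948 = 61 mb.
V ≈ 6.6 × 61^0.657 = 6.6 × 14.89 ≈ 98 kt.
98 kt falls in the Category 3 band.

3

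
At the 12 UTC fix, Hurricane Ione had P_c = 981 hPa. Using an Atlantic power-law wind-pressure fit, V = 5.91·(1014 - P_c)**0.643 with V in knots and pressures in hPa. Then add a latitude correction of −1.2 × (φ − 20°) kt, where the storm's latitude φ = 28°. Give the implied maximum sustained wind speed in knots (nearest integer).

46 kt

ΔP = 1014 − 981 = 33 hPa.
33^0.643 ≈ 9.471.
V ≈ 5.91 × 9.471 ≈ 56.0 kt.
Latitude correction: −1.2 × (28 − 20) = -9.6 kt.
Corrected V ≈ 46.4 kt → 46 kt.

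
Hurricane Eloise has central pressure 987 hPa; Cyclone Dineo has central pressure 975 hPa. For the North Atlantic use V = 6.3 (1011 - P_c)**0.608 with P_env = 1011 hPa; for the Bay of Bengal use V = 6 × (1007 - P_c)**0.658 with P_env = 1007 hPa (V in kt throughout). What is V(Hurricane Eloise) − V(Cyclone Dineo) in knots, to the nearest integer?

Hurricane Eloise: ΔP = 24; V ≈ 6.3 × 24^0.608 ≈ 43.50 kt.
Cyclone Dineo: ΔP = 32; V ≈ 6 × 32^0.658 ≈ 58.69 kt.
Difference ≈ 43.50 − 58.69 = -15.19 → -15 kt.

-15 kt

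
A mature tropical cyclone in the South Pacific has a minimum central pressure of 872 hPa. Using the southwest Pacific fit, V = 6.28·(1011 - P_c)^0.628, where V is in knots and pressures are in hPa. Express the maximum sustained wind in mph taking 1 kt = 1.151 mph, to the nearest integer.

160 mph

ΔP = 1011 − 872 = 139 hPa.
V ≈ 6.28 × 139^0.628 = 6.28 × 22.172 ≈ 139.243 kt.
139.243 × 1.151 ≈ 160.27 mph → 160 mph.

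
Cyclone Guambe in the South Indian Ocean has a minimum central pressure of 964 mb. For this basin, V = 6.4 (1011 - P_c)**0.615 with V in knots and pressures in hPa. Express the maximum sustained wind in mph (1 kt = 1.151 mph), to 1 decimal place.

ΔP = 1011 − 964 = 47 mb.
V ≈ 6.4 × 47^0.615 = 6.4 × 10.674 ≈ 68.316 kt.
68.316 × 1.151 ≈ 78.63 mph → 78.6 mph.

78.6 mph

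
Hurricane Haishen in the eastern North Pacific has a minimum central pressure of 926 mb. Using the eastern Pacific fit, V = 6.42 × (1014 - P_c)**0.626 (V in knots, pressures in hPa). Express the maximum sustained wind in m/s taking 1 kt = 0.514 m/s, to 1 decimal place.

ΔP = 1014 − 926 = 88 mb.
V ≈ 6.42 × 88^0.626 = 6.42 × 16.491 ≈ 105.872 kt.
105.872 × 0.514 ≈ 54.42 m/s → 54.4 m/s.

54.4 m/s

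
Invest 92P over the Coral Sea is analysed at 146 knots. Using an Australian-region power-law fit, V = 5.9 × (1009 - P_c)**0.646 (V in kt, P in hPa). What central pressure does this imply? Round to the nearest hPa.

ΔP = (V / 5.9)^(1/0.646) = (146/5.9)^1.548.
146/5.9 = 24.746; 24.746^1.548 ≈ 143.59 hPa.
P_c = 1009 − 143.59 = 865.41 ≈ 865 hPa.

865 hPa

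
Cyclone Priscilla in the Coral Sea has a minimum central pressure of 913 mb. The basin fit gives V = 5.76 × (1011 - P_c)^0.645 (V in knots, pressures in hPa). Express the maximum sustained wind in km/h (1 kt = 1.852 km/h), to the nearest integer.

ΔP = 1011 − 913 = 98 mb.
V ≈ 5.76 × 98^0.645 = 5.76 × 19.246 ≈ 110.857 kt.
110.857 × 1.852 ≈ 205.31 km/h → 205 km/h.

205 km/h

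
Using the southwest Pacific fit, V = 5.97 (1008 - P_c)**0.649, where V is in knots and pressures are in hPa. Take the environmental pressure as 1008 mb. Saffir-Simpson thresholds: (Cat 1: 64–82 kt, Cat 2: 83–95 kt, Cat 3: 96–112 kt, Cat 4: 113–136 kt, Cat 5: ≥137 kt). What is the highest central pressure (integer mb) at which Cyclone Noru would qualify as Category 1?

969 mb

Category 1 begins at V = 64 kt.
Required ΔP = (64/5.97)^(1/0.649) = 10.720^1.541 ≈ 38.67 mb.
P_c ≤ 1008 − 38.67 = 969.33, so the highest integer P_c is 969 mb.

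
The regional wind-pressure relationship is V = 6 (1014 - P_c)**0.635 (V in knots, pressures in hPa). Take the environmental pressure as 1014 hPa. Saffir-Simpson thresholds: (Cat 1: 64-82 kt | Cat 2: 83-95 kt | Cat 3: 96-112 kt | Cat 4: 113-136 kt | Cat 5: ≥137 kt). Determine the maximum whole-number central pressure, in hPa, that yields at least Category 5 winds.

876 hPa

Category 5 begins at V = 137 kt.
Required ΔP = (137/6)^(1/0.635) = 22.833^1.575 ≈ 137.87 hPa.
P_c ≤ 1014 − 137.87 = 876.13, so the highest integer P_c is 876 hPa.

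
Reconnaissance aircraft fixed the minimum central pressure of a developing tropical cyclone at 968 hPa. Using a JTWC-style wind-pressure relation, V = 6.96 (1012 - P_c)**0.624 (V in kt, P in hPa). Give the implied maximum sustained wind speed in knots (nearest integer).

ΔP = 1012 − 968 = 44 hPa.
44^0.624 ≈ 10.605.
V ≈ 6.96 × 10.605 ≈ 73.8 kt.

74 kt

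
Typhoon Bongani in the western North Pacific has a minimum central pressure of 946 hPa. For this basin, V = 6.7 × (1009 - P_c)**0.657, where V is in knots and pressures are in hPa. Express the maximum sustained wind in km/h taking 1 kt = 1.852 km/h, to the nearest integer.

ΔP = 1009 − 946 = 63 hPa.
V ≈ 6.7 × 63^0.657 = 6.7 × 15.211 ≈ 101.916 kt.
101.916 × 1.852 ≈ 188.75 km/h → 189 km/h.

189 km/h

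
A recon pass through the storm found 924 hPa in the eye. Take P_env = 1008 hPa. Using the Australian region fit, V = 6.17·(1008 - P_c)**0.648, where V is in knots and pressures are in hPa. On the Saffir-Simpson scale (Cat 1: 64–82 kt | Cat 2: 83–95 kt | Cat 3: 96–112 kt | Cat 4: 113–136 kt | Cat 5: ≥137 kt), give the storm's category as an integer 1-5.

ΔP = 1008 − 924 = 84 hPa.
V ≈ 6.17 × 84^0.648 = 6.17 × 17.66 ≈ 109 kt.
109 kt falls in the Category 3 band.

3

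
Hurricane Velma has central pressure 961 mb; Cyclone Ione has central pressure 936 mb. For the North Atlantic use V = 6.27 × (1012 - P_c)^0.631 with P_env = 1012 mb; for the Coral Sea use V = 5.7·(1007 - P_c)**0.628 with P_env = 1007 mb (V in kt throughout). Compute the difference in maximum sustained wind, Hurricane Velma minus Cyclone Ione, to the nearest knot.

Hurricane Velma: ΔP = 51; V ≈ 6.27 × 51^0.631 ≈ 74.95 kt.
Cyclone Ione: ΔP = 71; V ≈ 5.7 × 71^0.628 ≈ 82.88 kt.
Difference ≈ 74.95 − 82.88 = -7.93 → -8 kt.

-8 kt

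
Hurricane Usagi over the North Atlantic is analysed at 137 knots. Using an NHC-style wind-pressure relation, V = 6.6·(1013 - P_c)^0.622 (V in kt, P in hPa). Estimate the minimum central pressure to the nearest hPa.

ΔP = (V / 6.6)^(1/0.622) = (137/6.6)^1.608.
137/6.6 = 20.758; 20.758^1.608 ≈ 131.11 hPa.
P_c = 1013 − 131.11 = 881.89 ≈ 882 hPa.

882 hPa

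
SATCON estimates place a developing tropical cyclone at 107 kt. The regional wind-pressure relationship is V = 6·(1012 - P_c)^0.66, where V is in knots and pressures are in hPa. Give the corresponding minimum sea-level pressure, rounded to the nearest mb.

ΔP = (V / 6)^(1/0.66) = (107/6)^1.515.
107/6 = 17.833; 17.833^1.515 ≈ 78.67 mb.
P_c = 1012 − 78.67 = 933.33 ≈ 933 mb.

933 mb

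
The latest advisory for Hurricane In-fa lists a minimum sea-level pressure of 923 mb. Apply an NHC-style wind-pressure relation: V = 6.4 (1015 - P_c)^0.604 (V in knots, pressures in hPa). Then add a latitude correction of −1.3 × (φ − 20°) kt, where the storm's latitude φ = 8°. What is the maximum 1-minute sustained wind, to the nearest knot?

ΔP = 1015 − 923 = 92 mb.
92^0.604 ≈ 15.351.
V ≈ 6.4 × 15.351 ≈ 98.2 kt.
Latitude correction: −1.3 × (8 − 20) = 15.6 kt.
Corrected V ≈ 113.8 kt → 114 kt.

114 kt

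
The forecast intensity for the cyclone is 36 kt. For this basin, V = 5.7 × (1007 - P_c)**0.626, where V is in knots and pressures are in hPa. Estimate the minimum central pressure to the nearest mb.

ΔP = (V / 5.7)^(1/0.626) = (36/5.7)^1.597.
36/5.7 = 6.316; 6.316^1.597 ≈ 18.99 mb.
P_c = 1007 − 18.99 = 988.01 ≈ 988 mb.

988 mb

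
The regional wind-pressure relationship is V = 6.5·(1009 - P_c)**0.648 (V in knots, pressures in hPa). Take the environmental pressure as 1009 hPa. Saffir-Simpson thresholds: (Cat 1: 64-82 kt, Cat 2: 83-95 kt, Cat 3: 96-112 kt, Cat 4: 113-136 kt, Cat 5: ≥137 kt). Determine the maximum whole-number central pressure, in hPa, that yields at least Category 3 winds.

945 hPa

Category 3 begins at V = 96 kt.
Required ΔP = (96/6.5)^(1/0.648) = 14.769^1.543 ≈ 63.76 hPa.
P_c ≤ 1009 − 63.76 = 945.24, so the highest integer P_c is 945 hPa.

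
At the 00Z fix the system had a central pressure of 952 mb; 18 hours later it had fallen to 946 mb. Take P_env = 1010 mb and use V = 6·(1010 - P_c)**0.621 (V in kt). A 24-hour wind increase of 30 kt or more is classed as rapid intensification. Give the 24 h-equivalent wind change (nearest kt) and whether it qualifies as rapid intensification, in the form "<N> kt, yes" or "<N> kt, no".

6 kt, no

V₁: ΔP = 58, V ≈ 6 × 58^0.621 ≈ 74.69 kt.
V₂: ΔP = 64, V ≈ 6 × 64^0.621 ≈ 79.39 kt.
ΔV over 18 h = 4.70 kt → 24 h equivalent = 4.70 × 24/18 ≈ 6.27 kt.
6 kt < 30 kt ⇒ not rapid intensification.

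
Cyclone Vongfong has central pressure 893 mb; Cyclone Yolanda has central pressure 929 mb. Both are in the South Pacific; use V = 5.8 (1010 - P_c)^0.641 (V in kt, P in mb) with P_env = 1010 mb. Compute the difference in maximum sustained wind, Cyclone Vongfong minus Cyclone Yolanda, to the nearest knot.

Cyclone Vongfong: ΔP = 117; V ≈ 5.8 × 117^0.641 ≈ 122.78 kt.
Cyclone Yolanda: ΔP = 81; V ≈ 5.8 × 81^0.641 ≈ 97.00 kt.
Difference ≈ 122.78 − 97.00 = 25.78 → 26 kt.

26 kt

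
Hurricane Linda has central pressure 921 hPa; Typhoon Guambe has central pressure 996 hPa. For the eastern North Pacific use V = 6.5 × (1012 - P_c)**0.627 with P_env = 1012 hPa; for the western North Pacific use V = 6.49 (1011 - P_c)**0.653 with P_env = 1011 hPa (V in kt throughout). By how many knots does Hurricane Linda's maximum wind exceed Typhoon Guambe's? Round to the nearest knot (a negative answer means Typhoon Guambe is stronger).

72 kt

Hurricane Linda: ΔP = 91; V ≈ 6.5 × 91^0.627 ≈ 109.96 kt.
Typhoon Guambe: ΔP = 15; V ≈ 6.49 × 15^0.653 ≈ 38.04 kt.
Difference ≈ 109.96 − 38.04 = 71.92 → 72 kt.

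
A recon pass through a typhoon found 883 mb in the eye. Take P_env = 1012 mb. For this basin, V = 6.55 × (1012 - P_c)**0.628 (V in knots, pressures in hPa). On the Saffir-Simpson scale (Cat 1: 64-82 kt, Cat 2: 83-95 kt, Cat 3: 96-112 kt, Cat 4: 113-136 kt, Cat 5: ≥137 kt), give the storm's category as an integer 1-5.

ΔP = 1012 − 883 = 129 mb.
V ≈ 6.55 × 129^0.628 = 6.55 × 21.16 ≈ 139 kt.
139 kt falls in the Category 5 band.

5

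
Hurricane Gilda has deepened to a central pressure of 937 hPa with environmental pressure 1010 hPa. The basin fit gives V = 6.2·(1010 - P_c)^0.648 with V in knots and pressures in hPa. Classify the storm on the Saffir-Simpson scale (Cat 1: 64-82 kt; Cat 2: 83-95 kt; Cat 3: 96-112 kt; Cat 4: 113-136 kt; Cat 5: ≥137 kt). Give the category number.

ΔP = 1010 − 937 = 73 hPa.
V ≈ 6.2 × 73^0.648 = 6.2 × 16.12 ≈ 100 kt.
100 kt falls in the Category 3 band.

3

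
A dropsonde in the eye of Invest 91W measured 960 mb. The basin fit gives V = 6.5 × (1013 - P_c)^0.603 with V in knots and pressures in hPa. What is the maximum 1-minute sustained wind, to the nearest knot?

ΔP = 1013 − 960 = 53 mb.
53^0.603 ≈ 10.958.
V ≈ 6.5 × 10.958 ≈ 71.2 kt.

71 kt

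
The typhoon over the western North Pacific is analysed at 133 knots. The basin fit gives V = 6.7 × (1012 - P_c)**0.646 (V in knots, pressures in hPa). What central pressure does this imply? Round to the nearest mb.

ΔP = (V / 6.7)^(1/0.646) = (133/6.7)^1.548.
133/6.7 = 19.851; 19.851^1.548 ≈ 102.08 mb.
P_c = 1012 − 102.08 = 909.92 ≈ 910 mb.

910 mb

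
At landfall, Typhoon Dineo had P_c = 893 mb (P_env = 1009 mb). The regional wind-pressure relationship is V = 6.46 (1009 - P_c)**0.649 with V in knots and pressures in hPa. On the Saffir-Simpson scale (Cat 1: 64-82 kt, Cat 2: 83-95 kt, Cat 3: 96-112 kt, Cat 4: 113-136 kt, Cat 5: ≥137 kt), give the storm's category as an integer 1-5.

ΔP = 1009 − 893 = 116 mb.
V ≈ 6.46 × 116^0.649 = 6.46 × 21.87 ≈ 141 kt.
141 kt falls in the Category 5 band.

5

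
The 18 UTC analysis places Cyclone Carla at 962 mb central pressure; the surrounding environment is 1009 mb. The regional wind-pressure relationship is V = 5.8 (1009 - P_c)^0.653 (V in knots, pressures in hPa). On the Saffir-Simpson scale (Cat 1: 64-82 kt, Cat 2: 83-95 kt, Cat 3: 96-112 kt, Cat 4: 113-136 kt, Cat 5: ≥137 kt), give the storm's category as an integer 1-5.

1

ΔP = 1009 − 962 = 47 mb.
V ≈ 5.8 × 47^0.653 = 5.8 × 12.36 ≈ 72 kt.
72 kt falls in the Category 1 band.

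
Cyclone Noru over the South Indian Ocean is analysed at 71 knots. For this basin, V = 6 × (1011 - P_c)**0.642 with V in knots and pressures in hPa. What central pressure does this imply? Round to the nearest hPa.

964 hPa

ΔP = (V / 6)^(1/0.642) = (71/6)^1.558.
71/6 = 11.833; 11.833^1.558 ≈ 46.94 hPa.
P_c = 1011 − 46.94 = 964.06 ≈ 964 hPa.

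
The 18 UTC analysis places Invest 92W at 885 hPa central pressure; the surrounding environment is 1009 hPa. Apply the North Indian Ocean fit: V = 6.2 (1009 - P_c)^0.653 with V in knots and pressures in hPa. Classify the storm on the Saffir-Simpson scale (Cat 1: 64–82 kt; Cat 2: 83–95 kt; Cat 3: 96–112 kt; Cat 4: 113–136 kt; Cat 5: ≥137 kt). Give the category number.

5

ΔP = 1009 − 885 = 124 hPa.
V ≈ 6.2 × 124^0.653 = 6.2 × 23.28 ≈ 144 kt.
144 kt falls in the Category 5 band.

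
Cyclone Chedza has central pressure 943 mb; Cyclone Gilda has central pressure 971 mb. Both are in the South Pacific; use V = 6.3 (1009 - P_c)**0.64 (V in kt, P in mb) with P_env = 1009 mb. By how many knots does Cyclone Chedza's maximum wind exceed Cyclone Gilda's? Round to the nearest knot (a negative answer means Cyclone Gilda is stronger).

Cyclone Chedza: ΔP = 66; V ≈ 6.3 × 66^0.64 ≈ 92.01 kt.
Cyclone Gilda: ΔP = 38; V ≈ 6.3 × 38^0.64 ≈ 64.63 kt.
Difference ≈ 92.01 − 64.63 = 27.38 → 27 kt.

27 kt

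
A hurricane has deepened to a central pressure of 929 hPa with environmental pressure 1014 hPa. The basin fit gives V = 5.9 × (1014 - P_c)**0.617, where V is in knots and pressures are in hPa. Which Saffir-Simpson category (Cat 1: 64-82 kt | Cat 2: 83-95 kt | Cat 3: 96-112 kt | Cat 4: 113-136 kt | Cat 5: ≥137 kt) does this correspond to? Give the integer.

ΔP = 1014 − 929 = 85 hPa.
V ≈ 5.9 × 85^0.617 = 5.9 × 15.50 ≈ 91 kt.
91 kt falls in the Category 2 band.

2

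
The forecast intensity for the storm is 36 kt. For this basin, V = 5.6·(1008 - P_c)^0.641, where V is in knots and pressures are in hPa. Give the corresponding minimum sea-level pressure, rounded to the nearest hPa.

990 hPa

ΔP = (V / 5.6)^(1/0.641) = (36/5.6)^1.560.
36/5.6 = 6.429; 6.429^1.560 ≈ 18.23 hPa.
P_c = 1008 − 18.23 = 989.77 ≈ 990 hPa.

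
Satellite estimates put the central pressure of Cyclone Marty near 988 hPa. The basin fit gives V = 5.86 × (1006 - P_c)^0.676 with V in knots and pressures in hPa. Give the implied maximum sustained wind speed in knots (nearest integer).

41 kt

ΔP = 1006 − 988 = 18 hPa.
18^0.676 ≈ 7.056.
V ≈ 5.86 × 7.056 ≈ 41.3 kt.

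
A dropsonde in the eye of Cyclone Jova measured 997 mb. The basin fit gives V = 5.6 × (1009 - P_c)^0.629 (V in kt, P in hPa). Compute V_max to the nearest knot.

27 kt

ΔP = 1009 − 997 = 12 mb.
12^0.629 ≈ 4.773.
V ≈ 5.6 × 4.773 ≈ 26.7 kt.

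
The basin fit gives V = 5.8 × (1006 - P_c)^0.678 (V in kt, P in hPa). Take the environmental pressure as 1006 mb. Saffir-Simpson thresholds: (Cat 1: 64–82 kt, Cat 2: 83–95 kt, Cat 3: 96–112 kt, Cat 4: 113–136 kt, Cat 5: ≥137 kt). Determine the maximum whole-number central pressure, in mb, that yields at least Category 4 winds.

Category 4 begins at V = 113 kt.
Required ΔP = (113/5.8)^(1/0.678) = 19.483^1.475 ≈ 79.83 mb.
P_c ≤ 1006 − 79.83 = 926.17, so the highest integer P_c is 926 mb.

926 mb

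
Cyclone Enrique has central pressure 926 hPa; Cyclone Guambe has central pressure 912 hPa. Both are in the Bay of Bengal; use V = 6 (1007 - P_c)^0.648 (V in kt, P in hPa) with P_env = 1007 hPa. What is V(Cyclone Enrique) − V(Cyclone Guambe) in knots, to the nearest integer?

-11 kt

Cyclone Enrique: ΔP = 81; V ≈ 6 × 81^0.648 ≈ 103.48 kt.
Cyclone Guambe: ΔP = 95; V ≈ 6 × 95^0.648 ≈ 114.74 kt.
Difference ≈ 103.48 − 114.74 = -11.26 → -11 kt.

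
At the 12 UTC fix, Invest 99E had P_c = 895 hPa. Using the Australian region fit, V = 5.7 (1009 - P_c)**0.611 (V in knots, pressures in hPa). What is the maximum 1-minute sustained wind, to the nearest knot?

ΔP = 1009 − 895 = 114 hPa.
114^0.611 ≈ 18.062.
V ≈ 5.7 × 18.062 ≈ 103.0 kt.

103 kt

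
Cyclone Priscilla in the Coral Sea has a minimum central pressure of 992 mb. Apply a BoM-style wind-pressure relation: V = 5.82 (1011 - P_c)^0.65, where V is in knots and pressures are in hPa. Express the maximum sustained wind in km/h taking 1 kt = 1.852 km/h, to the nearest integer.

ΔP = 1011 − 992 = 19 mb.
V ≈ 5.82 × 19^0.65 = 5.82 × 6.779 ≈ 39.456 kt.
39.456 × 1.852 ≈ 73.07 km/h → 73 km/h.

73 km/h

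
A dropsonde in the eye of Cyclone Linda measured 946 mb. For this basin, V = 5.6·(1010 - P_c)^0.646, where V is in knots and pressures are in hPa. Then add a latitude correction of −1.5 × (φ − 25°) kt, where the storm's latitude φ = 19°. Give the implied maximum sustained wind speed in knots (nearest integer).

91 kt

ΔP = 1010 − 946 = 64 mb.
64^0.646 ≈ 14.682.
V ≈ 5.6 × 14.682 ≈ 82.2 kt.
Latitude correction: −1.5 × (19 − 25) = 9 kt.
Corrected V ≈ 91.2 kt → 91 kt.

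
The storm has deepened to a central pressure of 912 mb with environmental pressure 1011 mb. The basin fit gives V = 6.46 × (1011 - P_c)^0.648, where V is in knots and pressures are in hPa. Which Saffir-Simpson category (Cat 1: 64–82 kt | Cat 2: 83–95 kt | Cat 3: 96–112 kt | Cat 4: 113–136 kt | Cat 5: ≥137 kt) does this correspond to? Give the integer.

4

ΔP = 1011 − 912 = 99 mb.
V ≈ 6.46 × 99^0.648 = 6.46 × 19.64 ≈ 127 kt.
127 kt falls in the Category 4 band.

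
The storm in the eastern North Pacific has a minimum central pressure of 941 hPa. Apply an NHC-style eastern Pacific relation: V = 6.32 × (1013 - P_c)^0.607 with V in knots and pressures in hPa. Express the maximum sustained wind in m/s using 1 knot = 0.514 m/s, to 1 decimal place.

43.6 m/s

ΔP = 1013 − 941 = 72 hPa.
V ≈ 6.32 × 72^0.607 = 6.32 × 13.409 ≈ 84.746 kt.
84.746 × 0.514 ≈ 43.56 m/s → 43.6 m/s.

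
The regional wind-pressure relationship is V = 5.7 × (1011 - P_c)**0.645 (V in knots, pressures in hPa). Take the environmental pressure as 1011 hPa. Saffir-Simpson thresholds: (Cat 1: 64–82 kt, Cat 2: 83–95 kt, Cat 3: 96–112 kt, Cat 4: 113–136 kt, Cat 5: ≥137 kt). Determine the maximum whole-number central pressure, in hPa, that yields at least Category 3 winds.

Category 3 begins at V = 96 kt.
Required ΔP = (96/5.7)^(1/0.645) = 16.842^1.550 ≈ 79.69 hPa.
P_c ≤ 1011 − 79.69 = 931.31, so the highest integer P_c is 931 hPa.

931 hPa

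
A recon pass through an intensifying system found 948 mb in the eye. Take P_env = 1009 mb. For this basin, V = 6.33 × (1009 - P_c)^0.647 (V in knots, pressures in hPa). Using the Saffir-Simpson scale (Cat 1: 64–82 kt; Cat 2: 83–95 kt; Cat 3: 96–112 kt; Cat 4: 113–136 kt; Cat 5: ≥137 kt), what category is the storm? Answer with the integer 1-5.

2

ΔP = 1009 − 948 = 61 mb.
V ≈ 6.33 × 61^0.647 = 6.33 × 14.29 ≈ 90 kt.
90 kt falls in the Category 2 band.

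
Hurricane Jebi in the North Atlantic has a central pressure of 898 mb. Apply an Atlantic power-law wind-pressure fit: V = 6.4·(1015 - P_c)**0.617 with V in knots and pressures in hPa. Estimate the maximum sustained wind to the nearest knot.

ΔP = 1015 − 898 = 117 mb.
117^0.617 ≈ 18.883.
V ≈ 6.4 × 18.883 ≈ 120.9 kt.

121 kt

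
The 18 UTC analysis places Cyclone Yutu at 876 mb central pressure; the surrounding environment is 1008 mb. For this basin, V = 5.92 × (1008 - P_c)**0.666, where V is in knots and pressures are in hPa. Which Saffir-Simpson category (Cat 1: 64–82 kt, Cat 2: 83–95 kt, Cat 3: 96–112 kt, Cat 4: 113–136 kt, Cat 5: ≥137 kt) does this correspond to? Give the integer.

ΔP = 1008 − 876 = 132 mb.
V ≈ 5.92 × 132^0.666 = 5.92 × 25.84 ≈ 153 kt.
153 kt falls in the Category 5 band.

5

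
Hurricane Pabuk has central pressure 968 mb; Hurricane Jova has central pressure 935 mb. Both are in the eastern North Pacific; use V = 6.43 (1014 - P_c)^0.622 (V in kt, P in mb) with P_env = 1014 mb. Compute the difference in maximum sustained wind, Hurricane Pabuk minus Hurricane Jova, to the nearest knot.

Hurricane Pabuk: ΔP = 46; V ≈ 6.43 × 46^0.622 ≈ 69.57 kt.
Hurricane Jova: ΔP = 79; V ≈ 6.43 × 79^0.622 ≈ 97.39 kt.
Difference ≈ 69.57 − 97.39 = -27.82 → -28 kt.

-28 kt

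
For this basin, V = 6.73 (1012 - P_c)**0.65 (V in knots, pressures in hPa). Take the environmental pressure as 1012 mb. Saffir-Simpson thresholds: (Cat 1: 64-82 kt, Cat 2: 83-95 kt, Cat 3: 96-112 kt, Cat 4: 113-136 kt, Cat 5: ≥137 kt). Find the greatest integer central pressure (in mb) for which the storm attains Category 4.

935 mb

Category 4 begins at V = 113 kt.
Required ΔP = (113/6.73)^(1/0.65) = 16.790^1.538 ≈ 76.69 mb.
P_c ≤ 1012 − 76.69 = 935.31, so the highest integer P_c is 935 mb.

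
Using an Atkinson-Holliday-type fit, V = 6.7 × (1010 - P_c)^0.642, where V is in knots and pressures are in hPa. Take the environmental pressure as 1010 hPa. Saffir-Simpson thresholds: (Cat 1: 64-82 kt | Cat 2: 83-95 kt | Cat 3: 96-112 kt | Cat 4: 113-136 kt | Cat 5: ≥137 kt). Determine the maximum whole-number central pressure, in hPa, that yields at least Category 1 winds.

976 hPa

Category 1 begins at V = 64 kt.
Required ΔP = (64/6.7)^(1/0.642) = 9.552^1.558 ≈ 33.62 hPa.
P_c ≤ 1010 − 33.62 = 976.38, so the highest integer P_c is 976 hPa.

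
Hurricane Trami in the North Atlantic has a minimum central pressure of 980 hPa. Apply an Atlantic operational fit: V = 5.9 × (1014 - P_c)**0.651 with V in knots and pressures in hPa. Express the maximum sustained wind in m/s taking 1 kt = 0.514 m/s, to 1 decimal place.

30.1 m/s

ΔP = 1014 − 980 = 34 hPa.
V ≈ 5.9 × 34^0.651 = 5.9 × 9.931 ≈ 58.593 kt.
58.593 × 0.514 ≈ 30.12 m/s → 30.1 m/s.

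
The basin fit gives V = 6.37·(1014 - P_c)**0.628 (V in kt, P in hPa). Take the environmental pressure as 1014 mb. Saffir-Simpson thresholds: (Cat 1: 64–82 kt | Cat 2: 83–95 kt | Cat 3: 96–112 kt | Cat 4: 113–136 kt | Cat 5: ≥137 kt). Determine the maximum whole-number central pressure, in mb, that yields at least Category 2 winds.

Category 2 begins at V = 83 kt.
Required ΔP = (83/6.37)^(1/0.628) = 13.030^1.592 ≈ 59.62 mb.
P_c ≤ 1014 − 59.62 = 954.38, so the highest integer P_c is 954 mb.

954 mb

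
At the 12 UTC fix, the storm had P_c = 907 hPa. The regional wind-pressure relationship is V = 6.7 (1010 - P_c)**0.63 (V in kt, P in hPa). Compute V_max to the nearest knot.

124 kt

ΔP = 1010 − 907 = 103 hPa.
103^0.63 ≈ 18.539.
V ≈ 6.7 × 18.539 ≈ 124.2 kt.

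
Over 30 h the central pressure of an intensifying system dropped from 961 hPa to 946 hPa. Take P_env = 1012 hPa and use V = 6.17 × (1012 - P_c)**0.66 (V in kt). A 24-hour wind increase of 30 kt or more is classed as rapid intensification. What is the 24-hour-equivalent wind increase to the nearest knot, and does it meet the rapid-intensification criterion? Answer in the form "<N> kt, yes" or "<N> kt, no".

V₁: ΔP = 51, V ≈ 6.17 × 51^0.66 ≈ 82.66 kt.
V₂: ΔP = 66, V ≈ 6.17 × 66^0.66 ≈ 97.99 kt.
ΔV over 30 h = 15.33 kt → 24 h equivalent = 15.33 × 24/30 ≈ 12.26 kt.
12 kt < 30 kt ⇒ not rapid intensification.

12 kt, no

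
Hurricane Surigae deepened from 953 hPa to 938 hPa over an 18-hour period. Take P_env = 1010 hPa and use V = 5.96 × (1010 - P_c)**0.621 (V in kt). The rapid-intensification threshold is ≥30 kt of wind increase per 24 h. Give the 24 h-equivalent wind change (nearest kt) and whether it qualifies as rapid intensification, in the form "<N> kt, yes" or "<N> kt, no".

15 kt, no

V₁: ΔP = 57, V ≈ 5.96 × 57^0.621 ≈ 73.39 kt.
V₂: ΔP = 72, V ≈ 5.96 × 72^0.621 ≈ 84.85 kt.
ΔV over 18 h = 11.46 kt → 24 h equivalent = 11.46 × 24/18 ≈ 15.28 kt.
15 kt < 30 kt ⇒ not rapid intensification.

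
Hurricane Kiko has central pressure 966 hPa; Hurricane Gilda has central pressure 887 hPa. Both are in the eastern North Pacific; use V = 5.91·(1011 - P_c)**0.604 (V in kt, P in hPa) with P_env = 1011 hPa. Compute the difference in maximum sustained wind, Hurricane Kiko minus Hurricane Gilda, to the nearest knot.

Hurricane Kiko: ΔP = 45; V ≈ 5.91 × 45^0.604 ≈ 58.90 kt.
Hurricane Gilda: ΔP = 124; V ≈ 5.91 × 124^0.604 ≈ 108.65 kt.
Difference ≈ 58.90 − 108.65 = -49.75 → -50 kt.

-50 kt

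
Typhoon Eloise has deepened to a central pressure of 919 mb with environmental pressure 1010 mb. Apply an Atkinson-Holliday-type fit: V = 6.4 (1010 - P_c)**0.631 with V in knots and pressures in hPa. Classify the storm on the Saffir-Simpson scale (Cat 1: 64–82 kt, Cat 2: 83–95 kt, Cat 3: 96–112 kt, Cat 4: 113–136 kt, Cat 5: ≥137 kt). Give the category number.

3

ΔP = 1010 − 919 = 91 mb.
V ≈ 6.4 × 91^0.631 = 6.4 × 17.22 ≈ 110 kt.
110 kt falls in the Category 3 band.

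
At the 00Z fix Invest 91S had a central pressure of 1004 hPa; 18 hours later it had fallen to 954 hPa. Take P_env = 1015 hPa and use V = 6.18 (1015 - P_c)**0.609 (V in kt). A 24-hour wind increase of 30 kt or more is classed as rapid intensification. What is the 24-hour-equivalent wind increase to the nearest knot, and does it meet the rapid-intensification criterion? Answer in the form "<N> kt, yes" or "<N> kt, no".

V₁: ΔP = 11, V ≈ 6.18 × 11^0.609 ≈ 26.62 kt.
V₂: ΔP = 61, V ≈ 6.18 × 61^0.609 ≈ 75.55 kt.
ΔV over 18 h = 48.93 kt → 24 h equivalent = 48.93 × 24/18 ≈ 65.24 kt.
65 kt ≥ 30 kt ⇒ rapid intensification.

65 kt, yes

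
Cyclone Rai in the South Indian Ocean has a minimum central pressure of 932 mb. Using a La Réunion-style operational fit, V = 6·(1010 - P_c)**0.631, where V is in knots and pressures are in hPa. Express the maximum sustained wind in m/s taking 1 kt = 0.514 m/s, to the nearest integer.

ΔP = 1010 − 932 = 78 mb.
V ≈ 6 × 78^0.631 = 6 × 15.628 ≈ 93.770 kt.
93.770 × 0.514 ≈ 48.20 m/s → 48 m/s.

48 m/s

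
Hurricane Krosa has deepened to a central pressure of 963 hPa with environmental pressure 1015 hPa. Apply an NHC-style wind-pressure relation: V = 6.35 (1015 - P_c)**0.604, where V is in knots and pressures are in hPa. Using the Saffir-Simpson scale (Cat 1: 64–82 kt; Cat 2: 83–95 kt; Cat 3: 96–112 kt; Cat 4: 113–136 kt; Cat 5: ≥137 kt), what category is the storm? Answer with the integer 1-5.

1

ΔP = 1015 − 963 = 52 hPa.
V ≈ 6.35 × 52^0.604 = 6.35 × 10.88 ≈ 69 kt.
69 kt falls in the Category 1 band.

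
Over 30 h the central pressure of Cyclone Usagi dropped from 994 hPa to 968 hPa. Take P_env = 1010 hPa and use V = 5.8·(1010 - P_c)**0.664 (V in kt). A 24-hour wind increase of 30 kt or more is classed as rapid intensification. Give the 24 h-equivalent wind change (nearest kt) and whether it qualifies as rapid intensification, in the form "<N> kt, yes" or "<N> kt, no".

V₁: ΔP = 16, V ≈ 5.8 × 16^0.664 ≈ 36.56 kt.
V₂: ΔP = 42, V ≈ 5.8 × 42^0.664 ≈ 69.38 kt.
ΔV over 30 h = 32.82 kt → 24 h equivalent = 32.82 × 24/30 ≈ 26.26 kt.
26 kt < 30 kt ⇒ not rapid intensification.

26 kt, no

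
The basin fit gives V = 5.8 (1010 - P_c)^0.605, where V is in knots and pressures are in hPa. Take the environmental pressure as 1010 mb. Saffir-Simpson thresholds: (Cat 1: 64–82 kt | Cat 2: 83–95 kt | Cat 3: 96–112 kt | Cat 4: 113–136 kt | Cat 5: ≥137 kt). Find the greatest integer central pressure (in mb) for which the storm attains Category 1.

Category 1 begins at V = 64 kt.
Required ΔP = (64/5.8)^(1/0.605) = 11.034^1.653 ≈ 52.91 mb.
P_c ≤ 1010 − 52.91 = 957.09, so the highest integer P_c is 957 mb.

957 mb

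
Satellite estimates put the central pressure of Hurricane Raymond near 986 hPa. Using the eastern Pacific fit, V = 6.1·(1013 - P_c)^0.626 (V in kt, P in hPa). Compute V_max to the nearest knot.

ΔP = 1013 − 986 = 27 hPa.
27^0.626 ≈ 7.871.
V ≈ 6.1 × 7.871 ≈ 48.0 kt.

48 kt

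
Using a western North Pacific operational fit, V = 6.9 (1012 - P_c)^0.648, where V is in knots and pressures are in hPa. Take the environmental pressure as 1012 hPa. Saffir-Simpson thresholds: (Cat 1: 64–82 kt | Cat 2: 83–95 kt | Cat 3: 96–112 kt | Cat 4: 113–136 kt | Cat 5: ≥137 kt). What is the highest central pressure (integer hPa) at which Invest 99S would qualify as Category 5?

911 hPa

Category 5 begins at V = 137 kt.
Required ΔP = (137/6.9)^(1/0.648) = 19.855^1.543 ≈ 100.67 hPa.
P_c ≤ 1012 − 100.67 = 911.33, so the highest integer P_c is 911 hPa.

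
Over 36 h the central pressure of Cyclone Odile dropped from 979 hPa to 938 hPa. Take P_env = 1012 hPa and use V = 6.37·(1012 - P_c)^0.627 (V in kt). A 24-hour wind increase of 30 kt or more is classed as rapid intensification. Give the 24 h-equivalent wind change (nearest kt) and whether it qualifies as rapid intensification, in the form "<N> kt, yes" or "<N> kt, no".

25 kt, no

V₁: ΔP = 33, V ≈ 6.37 × 33^0.627 ≈ 57.05 kt.
V₂: ΔP = 74, V ≈ 6.37 × 74^0.627 ≈ 94.66 kt.
ΔV over 36 h = 37.61 kt → 24 h equivalent = 37.61 × 24/36 ≈ 25.07 kt.
25 kt < 30 kt ⇒ not rapid intensification.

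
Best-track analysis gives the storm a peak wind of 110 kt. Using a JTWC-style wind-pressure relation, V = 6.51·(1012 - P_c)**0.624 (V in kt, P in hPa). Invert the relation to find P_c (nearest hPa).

919 hPa

ΔP = (V / 6.51)^(1/0.624) = (110/6.51)^1.603.
110/6.51 = 16.897; 16.897^1.603 ≈ 92.82 hPa.
P_c = 1012 − 92.82 = 919.18 ≈ 919 hPa.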